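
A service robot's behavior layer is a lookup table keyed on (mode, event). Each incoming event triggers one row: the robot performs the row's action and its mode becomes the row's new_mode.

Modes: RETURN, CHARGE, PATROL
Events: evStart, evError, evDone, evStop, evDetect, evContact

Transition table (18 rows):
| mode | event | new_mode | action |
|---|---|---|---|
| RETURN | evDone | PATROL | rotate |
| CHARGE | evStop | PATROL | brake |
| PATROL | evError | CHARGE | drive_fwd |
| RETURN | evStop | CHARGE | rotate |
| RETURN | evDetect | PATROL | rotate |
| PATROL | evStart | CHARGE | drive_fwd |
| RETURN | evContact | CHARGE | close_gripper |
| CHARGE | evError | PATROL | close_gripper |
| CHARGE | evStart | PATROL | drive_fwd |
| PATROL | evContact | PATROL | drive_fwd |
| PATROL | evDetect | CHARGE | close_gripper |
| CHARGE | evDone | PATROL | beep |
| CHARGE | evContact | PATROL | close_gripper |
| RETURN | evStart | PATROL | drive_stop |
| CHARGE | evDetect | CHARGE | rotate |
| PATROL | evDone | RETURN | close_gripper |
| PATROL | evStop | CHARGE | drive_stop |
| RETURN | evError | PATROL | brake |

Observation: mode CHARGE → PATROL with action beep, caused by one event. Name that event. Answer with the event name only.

try evStart: (CHARGE, evStart) → (PATROL, drive_fwd)
try evError: (CHARGE, evError) → (PATROL, close_gripper)
try evDone: (CHARGE, evDone) → (PATROL, beep)  ← matches
try evStop: (CHARGE, evStop) → (PATROL, brake)
try evDetect: (CHARGE, evDetect) → (CHARGE, rotate)
try evContact: (CHARGE, evContact) → (PATROL, close_gripper)

evDone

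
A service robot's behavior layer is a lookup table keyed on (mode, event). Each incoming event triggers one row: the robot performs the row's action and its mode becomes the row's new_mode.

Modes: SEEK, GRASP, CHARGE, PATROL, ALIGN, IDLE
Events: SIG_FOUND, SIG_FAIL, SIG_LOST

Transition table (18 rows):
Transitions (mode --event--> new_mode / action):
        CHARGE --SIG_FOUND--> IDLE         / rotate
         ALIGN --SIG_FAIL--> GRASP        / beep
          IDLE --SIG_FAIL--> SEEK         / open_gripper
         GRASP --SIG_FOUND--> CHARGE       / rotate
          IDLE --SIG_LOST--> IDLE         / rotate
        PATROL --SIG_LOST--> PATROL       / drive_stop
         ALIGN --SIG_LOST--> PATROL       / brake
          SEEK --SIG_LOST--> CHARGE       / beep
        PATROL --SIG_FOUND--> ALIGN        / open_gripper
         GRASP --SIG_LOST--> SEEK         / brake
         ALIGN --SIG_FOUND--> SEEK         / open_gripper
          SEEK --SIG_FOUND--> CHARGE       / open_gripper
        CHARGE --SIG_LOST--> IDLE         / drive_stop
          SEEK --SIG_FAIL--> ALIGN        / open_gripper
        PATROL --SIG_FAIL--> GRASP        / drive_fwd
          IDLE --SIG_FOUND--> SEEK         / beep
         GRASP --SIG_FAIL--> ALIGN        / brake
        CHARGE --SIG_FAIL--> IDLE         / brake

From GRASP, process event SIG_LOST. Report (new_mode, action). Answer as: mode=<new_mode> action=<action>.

mode=SEEK action=brake

current mode = GRASP; filter table to that mode:
  (GRASP, SIG_FOUND) → (CHARGE, rotate)
  (GRASP, SIG_LOST) → (SEEK, brake)  ← event matches
  (GRASP, SIG_FAIL) → (ALIGN, brake)
event = SIG_LOST selects (SEEK, brake)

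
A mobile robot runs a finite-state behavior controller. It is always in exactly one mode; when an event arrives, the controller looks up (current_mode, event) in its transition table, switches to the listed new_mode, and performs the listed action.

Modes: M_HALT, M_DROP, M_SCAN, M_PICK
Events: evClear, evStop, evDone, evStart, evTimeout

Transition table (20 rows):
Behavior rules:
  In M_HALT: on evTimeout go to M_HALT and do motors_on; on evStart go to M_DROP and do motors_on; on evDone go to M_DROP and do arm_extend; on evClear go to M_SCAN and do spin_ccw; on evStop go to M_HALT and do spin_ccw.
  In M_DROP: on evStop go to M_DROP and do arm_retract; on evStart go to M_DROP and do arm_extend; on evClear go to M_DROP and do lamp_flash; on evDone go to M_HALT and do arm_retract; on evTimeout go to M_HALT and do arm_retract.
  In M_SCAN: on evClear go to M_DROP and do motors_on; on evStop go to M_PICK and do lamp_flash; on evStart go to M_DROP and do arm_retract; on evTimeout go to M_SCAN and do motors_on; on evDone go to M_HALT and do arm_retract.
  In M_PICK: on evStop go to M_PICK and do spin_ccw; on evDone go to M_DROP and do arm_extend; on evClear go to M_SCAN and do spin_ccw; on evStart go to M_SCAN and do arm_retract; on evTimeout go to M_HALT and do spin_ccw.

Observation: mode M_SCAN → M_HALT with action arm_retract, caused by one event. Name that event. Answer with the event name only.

evDone

try evClear: (M_SCAN, evClear) → (M_DROP, motors_on)
try evStop: (M_SCAN, evStop) → (M_PICK, lamp_flash)
try evDone: (M_SCAN, evDone) → (M_HALT, arm_retract)  ← matches
try evStart: (M_SCAN, evStart) → (M_DROP, arm_retract)
try evTimeout: (M_SCAN, evTimeout) → (M_SCAN, motors_on)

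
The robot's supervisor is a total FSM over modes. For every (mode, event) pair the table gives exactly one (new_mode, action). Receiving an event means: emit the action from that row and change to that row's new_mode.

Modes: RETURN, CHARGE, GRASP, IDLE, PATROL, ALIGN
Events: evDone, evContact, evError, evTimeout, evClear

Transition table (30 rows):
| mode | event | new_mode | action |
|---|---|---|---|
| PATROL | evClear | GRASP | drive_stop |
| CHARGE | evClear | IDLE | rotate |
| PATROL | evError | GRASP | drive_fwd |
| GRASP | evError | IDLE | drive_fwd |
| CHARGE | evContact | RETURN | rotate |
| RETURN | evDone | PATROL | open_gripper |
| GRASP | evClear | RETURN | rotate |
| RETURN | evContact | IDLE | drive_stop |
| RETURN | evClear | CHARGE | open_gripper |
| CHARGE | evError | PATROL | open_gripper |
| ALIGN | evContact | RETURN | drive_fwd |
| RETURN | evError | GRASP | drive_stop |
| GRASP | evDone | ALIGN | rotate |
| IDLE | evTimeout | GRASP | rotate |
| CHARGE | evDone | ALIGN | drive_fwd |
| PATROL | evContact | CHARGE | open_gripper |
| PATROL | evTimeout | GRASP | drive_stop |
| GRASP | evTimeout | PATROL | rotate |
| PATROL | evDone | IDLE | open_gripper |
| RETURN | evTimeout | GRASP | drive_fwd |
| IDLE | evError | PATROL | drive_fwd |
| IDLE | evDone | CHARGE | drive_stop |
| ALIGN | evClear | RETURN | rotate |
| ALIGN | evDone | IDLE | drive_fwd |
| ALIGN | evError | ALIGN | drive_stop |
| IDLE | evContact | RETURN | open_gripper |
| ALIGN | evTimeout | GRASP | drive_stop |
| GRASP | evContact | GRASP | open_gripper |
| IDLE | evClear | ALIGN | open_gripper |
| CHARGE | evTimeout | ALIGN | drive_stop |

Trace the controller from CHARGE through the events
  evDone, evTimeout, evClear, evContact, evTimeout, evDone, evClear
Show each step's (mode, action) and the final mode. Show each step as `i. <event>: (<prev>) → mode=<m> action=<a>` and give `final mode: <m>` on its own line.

final mode: RETURN

1. evDone: (CHARGE) → mode=ALIGN action=drive_fwd
2. evTimeout: (ALIGN) → mode=GRASP action=drive_stop
3. evClear: (GRASP) → mode=RETURN action=rotate
4. evContact: (RETURN) → mode=IDLE action=drive_stop
5. evTimeout: (IDLE) → mode=GRASP action=rotate
6. evDone: (GRASP) → mode=ALIGN action=rotate
7. evClear: (ALIGN) → mode=RETURN action=rotate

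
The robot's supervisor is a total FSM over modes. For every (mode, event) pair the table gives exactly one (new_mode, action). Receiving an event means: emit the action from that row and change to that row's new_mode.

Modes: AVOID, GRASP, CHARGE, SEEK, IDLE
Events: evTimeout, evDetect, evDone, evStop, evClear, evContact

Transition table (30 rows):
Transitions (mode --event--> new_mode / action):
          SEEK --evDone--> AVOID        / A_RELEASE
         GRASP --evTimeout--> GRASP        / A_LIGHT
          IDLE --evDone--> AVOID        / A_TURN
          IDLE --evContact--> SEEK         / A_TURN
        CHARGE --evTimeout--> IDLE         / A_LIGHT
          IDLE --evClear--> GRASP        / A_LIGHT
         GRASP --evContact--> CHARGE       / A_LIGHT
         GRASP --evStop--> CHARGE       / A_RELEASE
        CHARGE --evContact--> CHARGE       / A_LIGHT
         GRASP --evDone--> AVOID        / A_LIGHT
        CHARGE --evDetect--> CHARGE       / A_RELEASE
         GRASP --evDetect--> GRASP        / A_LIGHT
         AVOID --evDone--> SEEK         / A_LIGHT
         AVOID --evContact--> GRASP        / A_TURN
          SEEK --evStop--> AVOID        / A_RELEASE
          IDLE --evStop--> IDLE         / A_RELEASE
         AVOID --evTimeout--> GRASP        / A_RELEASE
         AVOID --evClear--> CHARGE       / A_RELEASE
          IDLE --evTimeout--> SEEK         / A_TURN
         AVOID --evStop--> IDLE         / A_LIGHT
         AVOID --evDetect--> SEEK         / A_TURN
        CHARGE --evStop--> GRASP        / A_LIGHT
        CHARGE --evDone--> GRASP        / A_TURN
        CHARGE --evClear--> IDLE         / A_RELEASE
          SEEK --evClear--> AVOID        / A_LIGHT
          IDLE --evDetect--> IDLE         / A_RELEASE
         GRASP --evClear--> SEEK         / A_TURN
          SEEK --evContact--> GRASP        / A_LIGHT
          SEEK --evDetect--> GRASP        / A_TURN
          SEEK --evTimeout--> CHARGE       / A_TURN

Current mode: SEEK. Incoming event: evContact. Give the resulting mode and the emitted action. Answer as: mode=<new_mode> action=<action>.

mode=GRASP action=A_LIGHT

current mode = SEEK; filter table to that mode:
  (SEEK, evDone) → (AVOID, A_RELEASE)
  (SEEK, evStop) → (AVOID, A_RELEASE)
  (SEEK, evClear) → (AVOID, A_LIGHT)
  (SEEK, evContact) → (GRASP, A_LIGHT)  ← event matches
  (SEEK, evDetect) → (GRASP, A_TURN)
  (SEEK, evTimeout) → (CHARGE, A_TURN)
event = evContact selects (GRASP, A_LIGHT)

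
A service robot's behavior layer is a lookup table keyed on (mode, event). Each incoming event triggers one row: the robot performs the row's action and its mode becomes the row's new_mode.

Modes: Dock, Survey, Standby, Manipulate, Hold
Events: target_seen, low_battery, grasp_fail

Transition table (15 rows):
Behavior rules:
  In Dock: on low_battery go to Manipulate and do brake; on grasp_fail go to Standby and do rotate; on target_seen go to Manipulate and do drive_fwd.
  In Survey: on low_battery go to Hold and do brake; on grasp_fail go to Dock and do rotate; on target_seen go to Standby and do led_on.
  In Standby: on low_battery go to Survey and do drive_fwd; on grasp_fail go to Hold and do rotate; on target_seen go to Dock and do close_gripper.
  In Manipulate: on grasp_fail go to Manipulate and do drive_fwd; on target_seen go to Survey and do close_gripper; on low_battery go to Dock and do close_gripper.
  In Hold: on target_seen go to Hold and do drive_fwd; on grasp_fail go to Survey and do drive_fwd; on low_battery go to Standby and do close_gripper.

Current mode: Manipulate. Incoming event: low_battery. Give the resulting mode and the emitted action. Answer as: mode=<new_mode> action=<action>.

current mode = Manipulate; filter table to that mode:
  (Manipulate, grasp_fail) → (Manipulate, drive_fwd)
  (Manipulate, target_seen) → (Survey, close_gripper)
  (Manipulate, low_battery) → (Dock, close_gripper)  ← event matches
event = low_battery selects (Dock, close_gripper)

mode=Dock action=close_gripper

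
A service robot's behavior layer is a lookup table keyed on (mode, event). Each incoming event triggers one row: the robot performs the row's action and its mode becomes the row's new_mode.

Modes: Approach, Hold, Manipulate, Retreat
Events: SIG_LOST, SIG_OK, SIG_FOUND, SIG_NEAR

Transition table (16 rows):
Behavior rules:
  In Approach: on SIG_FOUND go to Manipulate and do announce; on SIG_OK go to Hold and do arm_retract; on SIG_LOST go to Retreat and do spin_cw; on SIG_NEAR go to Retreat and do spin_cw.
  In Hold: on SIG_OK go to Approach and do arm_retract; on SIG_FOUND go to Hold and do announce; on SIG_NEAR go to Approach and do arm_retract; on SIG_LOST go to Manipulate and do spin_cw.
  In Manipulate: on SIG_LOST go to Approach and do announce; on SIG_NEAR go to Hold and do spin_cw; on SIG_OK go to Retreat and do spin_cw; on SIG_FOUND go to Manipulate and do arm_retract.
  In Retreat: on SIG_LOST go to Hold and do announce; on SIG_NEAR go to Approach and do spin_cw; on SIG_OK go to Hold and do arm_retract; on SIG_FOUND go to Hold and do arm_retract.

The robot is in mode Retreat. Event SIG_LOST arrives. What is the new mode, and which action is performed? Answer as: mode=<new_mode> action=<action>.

mode=Hold action=announce

current mode = Retreat; filter table to that mode:
  (Retreat, SIG_LOST) → (Hold, announce)  ← event matches
  (Retreat, SIG_NEAR) → (Approach, spin_cw)
  (Retreat, SIG_OK) → (Hold, arm_retract)
  (Retreat, SIG_FOUND) → (Hold, arm_retract)
event = SIG_LOST selects (Hold, announce)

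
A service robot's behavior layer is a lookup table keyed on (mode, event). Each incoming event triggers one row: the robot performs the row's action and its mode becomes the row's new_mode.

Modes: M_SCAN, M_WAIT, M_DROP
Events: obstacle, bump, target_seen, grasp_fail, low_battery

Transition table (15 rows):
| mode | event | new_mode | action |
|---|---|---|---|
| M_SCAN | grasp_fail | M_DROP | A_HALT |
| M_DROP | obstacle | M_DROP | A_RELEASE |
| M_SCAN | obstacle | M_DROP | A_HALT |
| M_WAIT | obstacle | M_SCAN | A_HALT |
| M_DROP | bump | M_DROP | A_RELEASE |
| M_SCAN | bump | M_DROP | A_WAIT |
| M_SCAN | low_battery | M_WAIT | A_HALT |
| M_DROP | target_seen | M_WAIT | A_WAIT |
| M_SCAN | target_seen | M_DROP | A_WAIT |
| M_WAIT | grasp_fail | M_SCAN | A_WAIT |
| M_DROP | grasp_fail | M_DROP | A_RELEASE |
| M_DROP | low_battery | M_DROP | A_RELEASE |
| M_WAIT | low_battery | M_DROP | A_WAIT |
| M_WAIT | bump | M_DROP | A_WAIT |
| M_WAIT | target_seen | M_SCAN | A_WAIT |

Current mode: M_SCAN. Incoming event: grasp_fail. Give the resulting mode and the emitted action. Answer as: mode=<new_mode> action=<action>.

mode=M_DROP action=A_HALT

current mode = M_SCAN; filter table to that mode:
  (M_SCAN, grasp_fail) → (M_DROP, A_HALT)  ← event matches
  (M_SCAN, obstacle) → (M_DROP, A_HALT)
  (M_SCAN, bump) → (M_DROP, A_WAIT)
  (M_SCAN, low_battery) → (M_WAIT, A_HALT)
  (M_SCAN, target_seen) → (M_DROP, A_WAIT)
event = grasp_fail selects (M_DROP, A_HALT)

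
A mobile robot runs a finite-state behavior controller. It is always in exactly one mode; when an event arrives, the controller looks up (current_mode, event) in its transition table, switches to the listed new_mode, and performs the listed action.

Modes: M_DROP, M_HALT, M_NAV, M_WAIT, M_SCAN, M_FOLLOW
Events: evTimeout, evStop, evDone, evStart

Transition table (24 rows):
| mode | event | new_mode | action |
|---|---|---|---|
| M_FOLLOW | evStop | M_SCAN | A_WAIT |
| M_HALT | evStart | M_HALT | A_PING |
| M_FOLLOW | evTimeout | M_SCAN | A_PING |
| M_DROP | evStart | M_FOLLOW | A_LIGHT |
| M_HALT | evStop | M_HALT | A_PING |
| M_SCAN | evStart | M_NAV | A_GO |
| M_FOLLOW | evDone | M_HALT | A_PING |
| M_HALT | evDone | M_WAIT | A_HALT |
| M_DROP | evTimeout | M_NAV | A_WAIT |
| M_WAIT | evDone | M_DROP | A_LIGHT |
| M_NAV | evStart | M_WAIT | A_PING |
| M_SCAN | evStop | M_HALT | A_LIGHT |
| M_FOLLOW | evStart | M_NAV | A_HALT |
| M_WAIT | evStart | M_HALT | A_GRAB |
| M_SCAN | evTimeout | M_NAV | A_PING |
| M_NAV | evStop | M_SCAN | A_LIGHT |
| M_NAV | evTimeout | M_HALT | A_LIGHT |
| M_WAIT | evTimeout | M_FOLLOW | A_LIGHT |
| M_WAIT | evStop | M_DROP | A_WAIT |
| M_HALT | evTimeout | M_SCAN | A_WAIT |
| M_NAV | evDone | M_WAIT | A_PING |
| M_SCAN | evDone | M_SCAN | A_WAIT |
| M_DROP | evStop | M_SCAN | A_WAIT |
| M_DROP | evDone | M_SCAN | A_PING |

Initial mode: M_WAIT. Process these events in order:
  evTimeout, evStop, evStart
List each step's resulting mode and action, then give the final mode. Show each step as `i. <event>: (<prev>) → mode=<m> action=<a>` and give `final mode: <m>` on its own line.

1. evTimeout: (M_WAIT) → mode=M_FOLLOW action=A_LIGHT
2. evStop: (M_FOLLOW) → mode=M_SCAN action=A_WAIT
3. evStart: (M_SCAN) → mode=M_NAV action=A_GO

final mode: M_NAV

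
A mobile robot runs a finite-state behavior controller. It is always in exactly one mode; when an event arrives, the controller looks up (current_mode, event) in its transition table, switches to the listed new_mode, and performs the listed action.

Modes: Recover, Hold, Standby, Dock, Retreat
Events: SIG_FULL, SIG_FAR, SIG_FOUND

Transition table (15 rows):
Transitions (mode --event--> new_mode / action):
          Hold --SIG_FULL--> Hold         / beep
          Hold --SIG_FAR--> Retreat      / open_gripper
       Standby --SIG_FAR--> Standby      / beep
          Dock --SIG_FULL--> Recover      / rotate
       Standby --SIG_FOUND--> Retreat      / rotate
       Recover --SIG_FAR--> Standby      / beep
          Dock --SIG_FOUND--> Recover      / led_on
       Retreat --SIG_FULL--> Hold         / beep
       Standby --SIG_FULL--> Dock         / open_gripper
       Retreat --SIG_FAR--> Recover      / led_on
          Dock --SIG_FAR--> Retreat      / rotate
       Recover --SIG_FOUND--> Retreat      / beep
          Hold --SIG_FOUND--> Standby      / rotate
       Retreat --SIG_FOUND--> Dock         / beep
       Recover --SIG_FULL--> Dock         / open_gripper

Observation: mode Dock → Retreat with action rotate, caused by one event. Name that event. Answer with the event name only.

SIG_FAR

try SIG_FULL: (Dock, SIG_FULL) → (Recover, rotate)
try SIG_FAR: (Dock, SIG_FAR) → (Retreat, rotate)  ← matches
try SIG_FOUND: (Dock, SIG_FOUND) → (Recover, led_on)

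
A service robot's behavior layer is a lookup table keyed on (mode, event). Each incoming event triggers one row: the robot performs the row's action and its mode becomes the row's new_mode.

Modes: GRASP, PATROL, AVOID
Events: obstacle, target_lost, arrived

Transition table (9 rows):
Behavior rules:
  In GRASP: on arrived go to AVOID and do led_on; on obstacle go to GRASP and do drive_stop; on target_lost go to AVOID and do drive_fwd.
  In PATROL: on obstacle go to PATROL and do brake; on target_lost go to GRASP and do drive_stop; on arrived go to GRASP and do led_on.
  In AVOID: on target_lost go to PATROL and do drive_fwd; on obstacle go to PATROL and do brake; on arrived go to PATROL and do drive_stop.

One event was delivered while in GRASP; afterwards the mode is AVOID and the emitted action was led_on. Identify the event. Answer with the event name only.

arrived

try obstacle: (GRASP, obstacle) → (GRASP, drive_stop)
try target_lost: (GRASP, target_lost) → (AVOID, drive_fwd)
try arrived: (GRASP, arrived) → (AVOID, led_on)  ← matches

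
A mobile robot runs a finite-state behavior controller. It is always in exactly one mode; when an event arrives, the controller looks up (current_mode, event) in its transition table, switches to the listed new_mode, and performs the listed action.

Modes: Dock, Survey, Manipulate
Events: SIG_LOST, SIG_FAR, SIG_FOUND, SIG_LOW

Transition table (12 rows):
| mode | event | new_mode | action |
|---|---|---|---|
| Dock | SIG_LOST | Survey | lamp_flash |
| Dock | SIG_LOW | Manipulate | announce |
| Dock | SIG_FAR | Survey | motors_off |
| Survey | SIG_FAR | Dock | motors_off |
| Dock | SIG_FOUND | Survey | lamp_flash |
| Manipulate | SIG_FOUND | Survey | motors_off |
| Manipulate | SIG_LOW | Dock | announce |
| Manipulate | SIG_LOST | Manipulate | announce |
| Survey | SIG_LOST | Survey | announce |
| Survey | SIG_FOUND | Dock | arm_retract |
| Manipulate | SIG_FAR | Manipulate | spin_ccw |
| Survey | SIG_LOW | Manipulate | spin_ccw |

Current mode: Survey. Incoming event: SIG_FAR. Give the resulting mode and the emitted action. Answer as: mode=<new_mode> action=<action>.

mode=Dock action=motors_off

current mode = Survey; filter table to that mode:
  (Survey, SIG_FAR) → (Dock, motors_off)  ← event matches
  (Survey, SIG_LOST) → (Survey, announce)
  (Survey, SIG_FOUND) → (Dock, arm_retract)
  (Survey, SIG_LOW) → (Manipulate, spin_ccw)
event = SIG_FAR selects (Dock, motors_off)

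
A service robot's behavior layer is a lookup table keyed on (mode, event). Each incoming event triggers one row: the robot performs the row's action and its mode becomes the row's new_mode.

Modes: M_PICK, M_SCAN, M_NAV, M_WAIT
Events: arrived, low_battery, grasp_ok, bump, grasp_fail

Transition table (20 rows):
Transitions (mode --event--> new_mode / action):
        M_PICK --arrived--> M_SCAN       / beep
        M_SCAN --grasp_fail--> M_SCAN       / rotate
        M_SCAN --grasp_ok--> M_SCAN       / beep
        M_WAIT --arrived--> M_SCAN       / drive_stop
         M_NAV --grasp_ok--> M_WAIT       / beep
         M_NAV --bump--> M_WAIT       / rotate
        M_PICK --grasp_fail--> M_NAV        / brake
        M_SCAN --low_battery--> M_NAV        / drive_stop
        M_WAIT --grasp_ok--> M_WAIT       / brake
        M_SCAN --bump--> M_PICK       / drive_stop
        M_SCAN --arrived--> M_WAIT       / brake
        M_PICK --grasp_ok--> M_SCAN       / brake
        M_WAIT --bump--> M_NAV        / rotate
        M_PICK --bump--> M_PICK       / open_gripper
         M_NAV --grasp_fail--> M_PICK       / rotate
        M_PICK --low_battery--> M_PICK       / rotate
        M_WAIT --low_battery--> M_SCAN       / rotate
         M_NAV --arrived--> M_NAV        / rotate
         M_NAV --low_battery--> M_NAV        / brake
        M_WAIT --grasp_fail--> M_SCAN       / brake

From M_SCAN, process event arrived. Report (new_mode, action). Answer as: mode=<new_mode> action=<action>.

mode=M_WAIT action=brake

current mode = M_SCAN; filter table to that mode:
  (M_SCAN, grasp_fail) → (M_SCAN, rotate)
  (M_SCAN, grasp_ok) → (M_SCAN, beep)
  (M_SCAN, low_battery) → (M_NAV, drive_stop)
  (M_SCAN, bump) → (M_PICK, drive_stop)
  (M_SCAN, arrived) → (M_WAIT, brake)  ← event matches
event = arrived selects (M_WAIT, brake)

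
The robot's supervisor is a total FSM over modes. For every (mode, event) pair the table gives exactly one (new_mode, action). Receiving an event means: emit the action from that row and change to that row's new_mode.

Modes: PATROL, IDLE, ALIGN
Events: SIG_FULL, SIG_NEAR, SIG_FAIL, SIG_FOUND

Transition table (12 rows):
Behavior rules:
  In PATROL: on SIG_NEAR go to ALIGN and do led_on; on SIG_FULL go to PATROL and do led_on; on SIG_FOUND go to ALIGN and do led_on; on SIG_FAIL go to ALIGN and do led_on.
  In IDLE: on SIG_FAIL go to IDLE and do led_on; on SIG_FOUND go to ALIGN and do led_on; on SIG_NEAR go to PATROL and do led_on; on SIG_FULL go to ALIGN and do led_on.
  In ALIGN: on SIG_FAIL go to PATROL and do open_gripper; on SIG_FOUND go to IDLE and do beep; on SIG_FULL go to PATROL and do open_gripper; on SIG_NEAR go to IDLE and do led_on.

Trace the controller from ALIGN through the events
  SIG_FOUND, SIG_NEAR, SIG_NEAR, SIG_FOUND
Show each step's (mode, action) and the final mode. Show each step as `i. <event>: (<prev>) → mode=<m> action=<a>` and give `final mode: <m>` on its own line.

1. SIG_FOUND: (ALIGN) → mode=IDLE action=beep
2. SIG_NEAR: (IDLE) → mode=PATROL action=led_on
3. SIG_NEAR: (PATROL) → mode=ALIGN action=led_on
4. SIG_FOUND: (ALIGN) → mode=IDLE action=beep

final mode: IDLE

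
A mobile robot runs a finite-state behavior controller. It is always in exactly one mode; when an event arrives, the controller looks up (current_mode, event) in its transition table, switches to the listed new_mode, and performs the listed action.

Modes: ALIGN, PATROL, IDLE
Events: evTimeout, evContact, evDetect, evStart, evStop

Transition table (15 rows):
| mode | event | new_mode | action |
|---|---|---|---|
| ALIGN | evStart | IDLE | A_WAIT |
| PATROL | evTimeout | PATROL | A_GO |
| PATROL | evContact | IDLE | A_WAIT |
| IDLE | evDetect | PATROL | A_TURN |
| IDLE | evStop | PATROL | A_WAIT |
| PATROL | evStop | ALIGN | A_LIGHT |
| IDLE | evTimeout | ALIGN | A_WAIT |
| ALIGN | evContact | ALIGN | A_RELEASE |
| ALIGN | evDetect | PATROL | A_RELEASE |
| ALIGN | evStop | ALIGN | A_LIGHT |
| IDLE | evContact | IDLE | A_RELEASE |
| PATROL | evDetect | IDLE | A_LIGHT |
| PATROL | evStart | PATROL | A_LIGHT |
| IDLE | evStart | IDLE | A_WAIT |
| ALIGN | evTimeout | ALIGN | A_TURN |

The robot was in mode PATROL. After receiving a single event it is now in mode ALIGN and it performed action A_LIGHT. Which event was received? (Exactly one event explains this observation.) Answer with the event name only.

evStop

try evTimeout: (PATROL, evTimeout) → (PATROL, A_GO)
try evContact: (PATROL, evContact) → (IDLE, A_WAIT)
try evDetect: (PATROL, evDetect) → (IDLE, A_LIGHT)
try evStart: (PATROL, evStart) → (PATROL, A_LIGHT)
try evStop: (PATROL, evStop) → (ALIGN, A_LIGHT)  ← matches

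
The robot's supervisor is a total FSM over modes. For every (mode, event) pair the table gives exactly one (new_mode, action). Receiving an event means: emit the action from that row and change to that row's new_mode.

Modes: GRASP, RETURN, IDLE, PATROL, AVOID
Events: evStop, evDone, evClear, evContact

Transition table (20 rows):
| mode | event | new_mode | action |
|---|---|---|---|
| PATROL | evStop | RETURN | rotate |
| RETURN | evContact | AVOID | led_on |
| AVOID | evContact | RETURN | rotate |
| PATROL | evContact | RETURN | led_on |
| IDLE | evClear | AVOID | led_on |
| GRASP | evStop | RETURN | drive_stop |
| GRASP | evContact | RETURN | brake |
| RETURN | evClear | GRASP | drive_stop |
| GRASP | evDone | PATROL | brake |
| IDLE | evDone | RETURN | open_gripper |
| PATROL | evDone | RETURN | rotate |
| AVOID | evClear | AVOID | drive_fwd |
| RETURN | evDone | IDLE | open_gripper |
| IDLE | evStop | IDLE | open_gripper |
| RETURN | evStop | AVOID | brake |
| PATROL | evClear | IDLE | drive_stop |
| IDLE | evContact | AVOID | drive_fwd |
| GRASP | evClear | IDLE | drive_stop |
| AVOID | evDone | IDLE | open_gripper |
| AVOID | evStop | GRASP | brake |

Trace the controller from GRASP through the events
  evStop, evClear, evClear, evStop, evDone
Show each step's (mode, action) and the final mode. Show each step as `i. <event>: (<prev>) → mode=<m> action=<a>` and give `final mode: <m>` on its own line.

1. evStop: (GRASP) → mode=RETURN action=drive_stop
2. evClear: (RETURN) → mode=GRASP action=drive_stop
3. evClear: (GRASP) → mode=IDLE action=drive_stop
4. evStop: (IDLE) → mode=IDLE action=open_gripper
5. evDone: (IDLE) → mode=RETURN action=open_gripper

final mode: RETURN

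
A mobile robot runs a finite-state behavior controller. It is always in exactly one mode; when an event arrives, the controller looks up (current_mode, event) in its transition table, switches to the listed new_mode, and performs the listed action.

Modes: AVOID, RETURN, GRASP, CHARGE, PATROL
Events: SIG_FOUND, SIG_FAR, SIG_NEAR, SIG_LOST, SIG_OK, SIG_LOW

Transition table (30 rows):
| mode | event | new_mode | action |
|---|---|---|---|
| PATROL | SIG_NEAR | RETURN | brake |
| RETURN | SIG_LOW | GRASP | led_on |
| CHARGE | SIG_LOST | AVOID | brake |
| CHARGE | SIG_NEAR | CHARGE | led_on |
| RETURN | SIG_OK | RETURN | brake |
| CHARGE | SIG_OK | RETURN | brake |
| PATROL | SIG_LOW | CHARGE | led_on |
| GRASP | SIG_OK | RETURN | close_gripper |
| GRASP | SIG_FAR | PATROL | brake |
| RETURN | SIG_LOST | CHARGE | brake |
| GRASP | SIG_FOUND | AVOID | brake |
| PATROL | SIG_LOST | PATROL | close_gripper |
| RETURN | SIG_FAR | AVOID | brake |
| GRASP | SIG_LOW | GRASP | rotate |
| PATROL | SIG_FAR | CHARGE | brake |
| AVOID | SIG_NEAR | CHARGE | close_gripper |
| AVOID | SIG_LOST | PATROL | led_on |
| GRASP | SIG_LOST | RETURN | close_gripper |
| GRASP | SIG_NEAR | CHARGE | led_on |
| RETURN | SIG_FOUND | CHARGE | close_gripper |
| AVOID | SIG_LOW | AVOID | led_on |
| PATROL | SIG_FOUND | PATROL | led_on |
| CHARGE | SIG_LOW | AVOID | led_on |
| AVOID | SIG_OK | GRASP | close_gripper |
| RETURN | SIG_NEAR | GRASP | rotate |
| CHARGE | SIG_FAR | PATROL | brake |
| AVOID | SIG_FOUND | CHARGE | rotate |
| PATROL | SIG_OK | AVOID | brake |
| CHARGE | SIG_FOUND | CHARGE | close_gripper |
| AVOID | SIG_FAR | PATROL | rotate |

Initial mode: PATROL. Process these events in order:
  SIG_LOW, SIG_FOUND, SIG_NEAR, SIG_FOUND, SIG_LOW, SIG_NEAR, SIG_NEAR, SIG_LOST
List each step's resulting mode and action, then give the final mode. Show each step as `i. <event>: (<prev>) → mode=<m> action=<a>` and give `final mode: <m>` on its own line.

1. SIG_LOW: (PATROL) → mode=CHARGE action=led_on
2. SIG_FOUND: (CHARGE) → mode=CHARGE action=close_gripper
3. SIG_NEAR: (CHARGE) → mode=CHARGE action=led_on
4. SIG_FOUND: (CHARGE) → mode=CHARGE action=close_gripper
5. SIG_LOW: (CHARGE) → mode=AVOID action=led_on
6. SIG_NEAR: (AVOID) → mode=CHARGE action=close_gripper
7. SIG_NEAR: (CHARGE) → mode=CHARGE action=led_on
8. SIG_LOST: (CHARGE) → mode=AVOID action=brake

final mode: AVOID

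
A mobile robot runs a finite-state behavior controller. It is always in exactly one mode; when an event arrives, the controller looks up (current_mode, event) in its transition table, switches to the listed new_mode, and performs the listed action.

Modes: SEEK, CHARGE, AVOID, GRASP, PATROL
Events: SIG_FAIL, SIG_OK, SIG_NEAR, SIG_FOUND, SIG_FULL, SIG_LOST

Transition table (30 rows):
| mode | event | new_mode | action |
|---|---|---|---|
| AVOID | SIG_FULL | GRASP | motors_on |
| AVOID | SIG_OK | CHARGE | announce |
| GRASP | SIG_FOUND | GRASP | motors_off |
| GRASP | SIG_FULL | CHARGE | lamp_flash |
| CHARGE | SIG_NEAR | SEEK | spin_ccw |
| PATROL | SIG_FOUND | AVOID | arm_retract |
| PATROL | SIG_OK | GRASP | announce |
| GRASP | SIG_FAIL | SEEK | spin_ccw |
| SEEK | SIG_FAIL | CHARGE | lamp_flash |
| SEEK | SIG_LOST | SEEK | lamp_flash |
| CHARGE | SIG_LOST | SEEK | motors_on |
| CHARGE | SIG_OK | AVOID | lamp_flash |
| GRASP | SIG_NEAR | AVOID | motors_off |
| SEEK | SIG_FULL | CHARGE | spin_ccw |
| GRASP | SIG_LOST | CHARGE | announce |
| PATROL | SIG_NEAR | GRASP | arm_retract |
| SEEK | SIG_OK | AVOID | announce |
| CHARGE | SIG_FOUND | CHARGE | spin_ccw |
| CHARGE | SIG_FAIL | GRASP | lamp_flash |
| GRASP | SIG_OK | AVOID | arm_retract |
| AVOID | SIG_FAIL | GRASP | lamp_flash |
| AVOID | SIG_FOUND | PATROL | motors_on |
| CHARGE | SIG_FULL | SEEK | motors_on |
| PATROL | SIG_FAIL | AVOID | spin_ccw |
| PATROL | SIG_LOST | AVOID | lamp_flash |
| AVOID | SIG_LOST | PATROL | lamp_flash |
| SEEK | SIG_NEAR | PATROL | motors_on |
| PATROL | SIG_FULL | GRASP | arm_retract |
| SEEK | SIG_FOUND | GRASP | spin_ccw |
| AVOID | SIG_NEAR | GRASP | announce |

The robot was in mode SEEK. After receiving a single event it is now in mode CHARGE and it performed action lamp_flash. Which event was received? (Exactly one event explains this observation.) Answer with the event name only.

SIG_FAIL

try SIG_FAIL: (SEEK, SIG_FAIL) → (CHARGE, lamp_flash)  ← matches
try SIG_OK: (SEEK, SIG_OK) → (AVOID, announce)
try SIG_NEAR: (SEEK, SIG_NEAR) → (PATROL, motors_on)
try SIG_FOUND: (SEEK, SIG_FOUND) → (GRASP, spin_ccw)
try SIG_FULL: (SEEK, SIG_FULL) → (CHARGE, spin_ccw)
try SIG_LOST: (SEEK, SIG_LOST) → (SEEK, lamp_flash)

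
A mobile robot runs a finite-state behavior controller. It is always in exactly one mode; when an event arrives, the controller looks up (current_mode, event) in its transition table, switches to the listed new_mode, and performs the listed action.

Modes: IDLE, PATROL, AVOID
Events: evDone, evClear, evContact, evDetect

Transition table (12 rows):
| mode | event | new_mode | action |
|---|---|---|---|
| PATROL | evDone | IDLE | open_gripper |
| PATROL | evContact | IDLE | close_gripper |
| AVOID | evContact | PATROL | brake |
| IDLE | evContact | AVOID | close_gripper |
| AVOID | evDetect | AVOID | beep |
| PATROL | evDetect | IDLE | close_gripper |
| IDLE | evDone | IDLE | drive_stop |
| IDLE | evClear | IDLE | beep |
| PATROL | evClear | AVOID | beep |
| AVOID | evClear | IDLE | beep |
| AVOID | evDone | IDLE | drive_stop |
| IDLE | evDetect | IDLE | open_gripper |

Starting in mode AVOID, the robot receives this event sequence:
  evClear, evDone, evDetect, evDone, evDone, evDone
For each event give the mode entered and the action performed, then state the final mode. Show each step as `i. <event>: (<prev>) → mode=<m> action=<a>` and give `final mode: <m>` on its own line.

1. evClear: (AVOID) → mode=IDLE action=beep
2. evDone: (IDLE) → mode=IDLE action=drive_stop
3. evDetect: (IDLE) → mode=IDLE action=open_gripper
4. evDone: (IDLE) → mode=IDLE action=drive_stop
5. evDone: (IDLE) → mode=IDLE action=drive_stop
6. evDone: (IDLE) → mode=IDLE action=drive_stop

final mode: IDLE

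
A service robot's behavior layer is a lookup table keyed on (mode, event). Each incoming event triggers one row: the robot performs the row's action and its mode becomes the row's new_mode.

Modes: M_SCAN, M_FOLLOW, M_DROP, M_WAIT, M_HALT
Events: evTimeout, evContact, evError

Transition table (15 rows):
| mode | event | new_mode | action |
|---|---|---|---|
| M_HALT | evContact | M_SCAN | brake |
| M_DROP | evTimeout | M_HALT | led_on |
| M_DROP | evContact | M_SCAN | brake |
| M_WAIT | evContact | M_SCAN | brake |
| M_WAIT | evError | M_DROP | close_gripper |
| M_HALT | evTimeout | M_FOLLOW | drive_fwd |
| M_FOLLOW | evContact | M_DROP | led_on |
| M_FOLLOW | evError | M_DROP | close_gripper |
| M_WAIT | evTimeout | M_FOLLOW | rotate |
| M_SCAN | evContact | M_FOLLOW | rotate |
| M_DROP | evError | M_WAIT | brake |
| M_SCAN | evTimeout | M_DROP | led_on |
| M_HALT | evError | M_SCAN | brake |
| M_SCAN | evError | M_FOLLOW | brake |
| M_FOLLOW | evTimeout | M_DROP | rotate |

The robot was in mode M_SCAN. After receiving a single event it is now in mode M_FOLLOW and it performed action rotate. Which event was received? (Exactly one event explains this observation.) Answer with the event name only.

try evTimeout: (M_SCAN, evTimeout) → (M_DROP, led_on)
try evContact: (M_SCAN, evContact) → (M_FOLLOW, rotate)  ← matches
try evError: (M_SCAN, evError) → (M_FOLLOW, brake)

evContact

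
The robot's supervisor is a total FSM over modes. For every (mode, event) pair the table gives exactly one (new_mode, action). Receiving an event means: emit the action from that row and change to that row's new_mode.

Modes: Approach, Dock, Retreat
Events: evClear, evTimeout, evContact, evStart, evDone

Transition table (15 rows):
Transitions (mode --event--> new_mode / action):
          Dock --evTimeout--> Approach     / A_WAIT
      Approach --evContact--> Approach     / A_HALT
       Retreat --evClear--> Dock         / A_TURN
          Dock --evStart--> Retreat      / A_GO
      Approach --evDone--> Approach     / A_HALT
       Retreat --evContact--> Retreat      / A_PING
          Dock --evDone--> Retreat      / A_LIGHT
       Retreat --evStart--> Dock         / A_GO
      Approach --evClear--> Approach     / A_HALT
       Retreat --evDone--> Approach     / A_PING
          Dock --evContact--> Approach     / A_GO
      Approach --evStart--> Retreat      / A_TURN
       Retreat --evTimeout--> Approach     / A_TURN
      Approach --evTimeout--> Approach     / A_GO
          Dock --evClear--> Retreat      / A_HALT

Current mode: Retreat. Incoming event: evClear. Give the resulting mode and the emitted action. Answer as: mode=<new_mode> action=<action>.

current mode = Retreat; filter table to that mode:
  (Retreat, evClear) → (Dock, A_TURN)  ← event matches
  (Retreat, evContact) → (Retreat, A_PING)
  (Retreat, evStart) → (Dock, A_GO)
  (Retreat, evDone) → (Approach, A_PING)
  (Retreat, evTimeout) → (Approach, A_TURN)
event = evClear selects (Dock, A_TURN)

mode=Dock action=A_TURN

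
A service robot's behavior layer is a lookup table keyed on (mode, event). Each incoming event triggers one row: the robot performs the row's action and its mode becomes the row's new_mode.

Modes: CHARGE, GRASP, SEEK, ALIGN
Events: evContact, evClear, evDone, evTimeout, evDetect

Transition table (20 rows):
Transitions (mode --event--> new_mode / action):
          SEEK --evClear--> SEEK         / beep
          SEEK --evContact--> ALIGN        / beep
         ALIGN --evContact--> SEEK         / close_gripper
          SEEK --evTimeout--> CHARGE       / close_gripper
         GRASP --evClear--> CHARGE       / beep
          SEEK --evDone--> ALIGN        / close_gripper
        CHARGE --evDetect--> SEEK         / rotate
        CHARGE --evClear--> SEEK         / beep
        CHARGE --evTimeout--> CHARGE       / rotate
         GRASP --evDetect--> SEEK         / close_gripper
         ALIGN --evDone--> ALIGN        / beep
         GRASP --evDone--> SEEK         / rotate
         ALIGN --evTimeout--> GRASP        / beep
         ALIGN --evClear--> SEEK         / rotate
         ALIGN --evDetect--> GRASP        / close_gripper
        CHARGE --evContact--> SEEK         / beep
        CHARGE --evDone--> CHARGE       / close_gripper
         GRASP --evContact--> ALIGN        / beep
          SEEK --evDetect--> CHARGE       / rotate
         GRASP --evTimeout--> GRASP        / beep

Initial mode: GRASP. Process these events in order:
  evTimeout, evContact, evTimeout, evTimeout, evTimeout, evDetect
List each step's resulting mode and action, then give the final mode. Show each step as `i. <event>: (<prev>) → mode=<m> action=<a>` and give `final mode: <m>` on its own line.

1. evTimeout: (GRASP) → mode=GRASP action=beep
2. evContact: (GRASP) → mode=ALIGN action=beep
3. evTimeout: (ALIGN) → mode=GRASP action=beep
4. evTimeout: (GRASP) → mode=GRASP action=beep
5. evTimeout: (GRASP) → mode=GRASP action=beep
6. evDetect: (GRASP) → mode=SEEK action=close_gripper

final mode: SEEK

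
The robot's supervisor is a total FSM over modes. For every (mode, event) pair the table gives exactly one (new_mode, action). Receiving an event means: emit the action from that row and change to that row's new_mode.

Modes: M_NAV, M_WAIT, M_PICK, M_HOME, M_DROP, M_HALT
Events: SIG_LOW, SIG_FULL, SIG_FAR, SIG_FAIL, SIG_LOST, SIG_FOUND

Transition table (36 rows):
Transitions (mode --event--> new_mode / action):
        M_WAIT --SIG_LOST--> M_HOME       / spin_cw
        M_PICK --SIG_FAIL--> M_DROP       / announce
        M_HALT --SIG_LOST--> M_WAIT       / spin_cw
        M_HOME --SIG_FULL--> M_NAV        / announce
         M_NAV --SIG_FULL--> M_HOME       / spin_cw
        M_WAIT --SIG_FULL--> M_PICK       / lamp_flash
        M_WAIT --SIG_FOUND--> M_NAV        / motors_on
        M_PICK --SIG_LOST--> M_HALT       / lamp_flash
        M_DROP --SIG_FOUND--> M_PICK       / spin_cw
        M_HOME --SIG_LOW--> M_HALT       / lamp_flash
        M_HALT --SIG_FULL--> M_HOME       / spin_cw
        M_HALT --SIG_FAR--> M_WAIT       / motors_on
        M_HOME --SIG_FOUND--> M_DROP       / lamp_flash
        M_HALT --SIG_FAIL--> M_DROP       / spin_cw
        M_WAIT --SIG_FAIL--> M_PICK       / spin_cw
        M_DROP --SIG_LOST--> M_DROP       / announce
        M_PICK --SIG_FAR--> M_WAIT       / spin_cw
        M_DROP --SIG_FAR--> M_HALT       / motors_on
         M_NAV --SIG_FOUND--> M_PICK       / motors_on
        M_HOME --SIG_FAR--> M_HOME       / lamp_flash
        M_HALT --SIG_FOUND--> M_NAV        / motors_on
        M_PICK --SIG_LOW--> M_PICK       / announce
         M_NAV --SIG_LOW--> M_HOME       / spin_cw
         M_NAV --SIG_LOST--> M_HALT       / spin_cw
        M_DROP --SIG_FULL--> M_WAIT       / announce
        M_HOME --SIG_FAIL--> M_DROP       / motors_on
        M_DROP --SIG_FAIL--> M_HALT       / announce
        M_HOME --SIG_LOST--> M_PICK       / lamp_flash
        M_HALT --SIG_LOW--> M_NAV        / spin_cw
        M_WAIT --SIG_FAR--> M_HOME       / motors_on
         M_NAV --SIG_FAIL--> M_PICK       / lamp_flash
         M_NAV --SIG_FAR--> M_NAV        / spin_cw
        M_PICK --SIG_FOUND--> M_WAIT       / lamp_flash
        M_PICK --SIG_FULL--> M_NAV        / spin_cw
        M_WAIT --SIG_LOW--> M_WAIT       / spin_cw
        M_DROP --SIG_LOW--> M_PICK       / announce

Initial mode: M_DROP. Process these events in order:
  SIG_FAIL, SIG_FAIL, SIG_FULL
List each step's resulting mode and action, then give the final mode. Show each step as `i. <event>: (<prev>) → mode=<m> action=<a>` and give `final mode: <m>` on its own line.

1. SIG_FAIL: (M_DROP) → mode=M_HALT action=announce
2. SIG_FAIL: (M_HALT) → mode=M_DROP action=spin_cw
3. SIG_FULL: (M_DROP) → mode=M_WAIT action=announce

final mode: M_WAIT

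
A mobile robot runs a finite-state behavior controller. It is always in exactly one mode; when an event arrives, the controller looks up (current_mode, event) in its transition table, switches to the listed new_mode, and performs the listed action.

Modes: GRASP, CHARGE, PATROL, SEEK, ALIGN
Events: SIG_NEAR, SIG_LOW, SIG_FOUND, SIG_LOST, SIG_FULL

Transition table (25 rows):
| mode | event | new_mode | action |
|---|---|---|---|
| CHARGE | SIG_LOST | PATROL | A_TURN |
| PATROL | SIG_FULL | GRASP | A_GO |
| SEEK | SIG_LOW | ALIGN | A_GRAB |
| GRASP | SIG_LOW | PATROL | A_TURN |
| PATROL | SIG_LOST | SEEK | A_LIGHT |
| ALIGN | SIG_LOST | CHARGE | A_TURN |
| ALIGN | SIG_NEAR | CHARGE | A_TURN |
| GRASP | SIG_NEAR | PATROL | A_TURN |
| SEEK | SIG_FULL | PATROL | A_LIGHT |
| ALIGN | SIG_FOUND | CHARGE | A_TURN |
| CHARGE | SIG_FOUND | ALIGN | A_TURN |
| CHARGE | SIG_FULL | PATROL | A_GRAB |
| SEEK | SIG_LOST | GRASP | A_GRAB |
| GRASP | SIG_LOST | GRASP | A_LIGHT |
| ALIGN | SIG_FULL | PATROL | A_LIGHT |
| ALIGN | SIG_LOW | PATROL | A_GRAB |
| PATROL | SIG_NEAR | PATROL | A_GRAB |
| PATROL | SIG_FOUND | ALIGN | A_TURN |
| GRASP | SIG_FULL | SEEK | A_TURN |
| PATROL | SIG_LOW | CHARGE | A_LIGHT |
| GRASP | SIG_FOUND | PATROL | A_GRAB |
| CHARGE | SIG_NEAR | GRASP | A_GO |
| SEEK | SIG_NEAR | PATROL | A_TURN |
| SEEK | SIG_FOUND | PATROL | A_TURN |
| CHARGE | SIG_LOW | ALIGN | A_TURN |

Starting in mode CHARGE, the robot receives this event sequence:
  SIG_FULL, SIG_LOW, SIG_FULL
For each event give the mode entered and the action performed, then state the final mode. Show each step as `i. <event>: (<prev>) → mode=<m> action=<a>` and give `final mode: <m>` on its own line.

final mode: PATROL

1. SIG_FULL: (CHARGE) → mode=PATROL action=A_GRAB
2. SIG_LOW: (PATROL) → mode=CHARGE action=A_LIGHT
3. SIG_FULL: (CHARGE) → mode=PATROL action=A_GRAB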